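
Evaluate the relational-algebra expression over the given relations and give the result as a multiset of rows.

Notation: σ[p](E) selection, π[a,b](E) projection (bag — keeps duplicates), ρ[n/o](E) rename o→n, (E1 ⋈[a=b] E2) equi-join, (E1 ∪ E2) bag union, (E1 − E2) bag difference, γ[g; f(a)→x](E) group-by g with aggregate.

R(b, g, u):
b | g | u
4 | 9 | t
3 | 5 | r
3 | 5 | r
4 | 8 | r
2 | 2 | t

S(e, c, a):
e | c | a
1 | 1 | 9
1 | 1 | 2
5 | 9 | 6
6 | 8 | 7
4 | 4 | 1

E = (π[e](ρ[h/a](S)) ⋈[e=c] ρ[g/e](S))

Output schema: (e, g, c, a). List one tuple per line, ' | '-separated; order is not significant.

Subexpression sizes:
  S → 5
  ρ[h/a](S) → 5
  π[e](ρ[h/a](S)) → 5
  S → 5
  ρ[g/e](S) → 5
  (π[e](ρ[h/a](S)) ⋈[e=c] ρ[g/e](S)) → 5

== RESULT ==
e | g | c | a
1 | 1 | 1 | 2
1 | 1 | 1 | 2
1 | 1 | 1 | 9
1 | 1 | 1 | 9
4 | 4 | 4 | 1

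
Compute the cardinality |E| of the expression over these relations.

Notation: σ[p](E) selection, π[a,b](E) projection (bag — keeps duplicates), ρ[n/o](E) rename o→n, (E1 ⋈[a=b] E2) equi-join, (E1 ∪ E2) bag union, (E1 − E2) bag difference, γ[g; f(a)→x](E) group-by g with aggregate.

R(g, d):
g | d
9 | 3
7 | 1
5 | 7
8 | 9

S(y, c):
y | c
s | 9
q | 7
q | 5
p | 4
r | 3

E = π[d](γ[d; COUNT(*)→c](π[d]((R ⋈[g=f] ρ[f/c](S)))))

Per-node cardinality:
  R → 4
  S → 5
  ρ[f/c](S) → 5
  (R ⋈[g=f] ρ[f/c](S)) → 3
  π[d]((R ⋈[g=f] ρ[f/c](S))) → 3
  γ[d; COUNT(*)→c](π[d]((R ⋈[g=f] ρ[f/c](S)))) → 3
  π[d](γ[d; COUNT(*)→c](π[d]((R ⋈[g=f] ρ[f/c](S))))) → 3

|E| = 3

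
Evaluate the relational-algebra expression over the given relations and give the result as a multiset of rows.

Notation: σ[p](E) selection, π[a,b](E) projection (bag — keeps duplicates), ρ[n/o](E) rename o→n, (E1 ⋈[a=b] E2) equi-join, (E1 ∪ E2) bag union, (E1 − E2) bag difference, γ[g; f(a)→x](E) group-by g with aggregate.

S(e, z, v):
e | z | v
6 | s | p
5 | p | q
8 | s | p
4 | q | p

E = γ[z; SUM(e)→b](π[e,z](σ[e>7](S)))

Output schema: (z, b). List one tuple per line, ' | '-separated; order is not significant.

Per-node cardinality:
  S → 4
  σ[e>7](S) → 1
  π[e,z](σ[e>7](S)) → 1
  γ[z; SUM(e)→b](π[e,z](σ[e>7](S))) → 1

== RESULT ==
z | b
s | 8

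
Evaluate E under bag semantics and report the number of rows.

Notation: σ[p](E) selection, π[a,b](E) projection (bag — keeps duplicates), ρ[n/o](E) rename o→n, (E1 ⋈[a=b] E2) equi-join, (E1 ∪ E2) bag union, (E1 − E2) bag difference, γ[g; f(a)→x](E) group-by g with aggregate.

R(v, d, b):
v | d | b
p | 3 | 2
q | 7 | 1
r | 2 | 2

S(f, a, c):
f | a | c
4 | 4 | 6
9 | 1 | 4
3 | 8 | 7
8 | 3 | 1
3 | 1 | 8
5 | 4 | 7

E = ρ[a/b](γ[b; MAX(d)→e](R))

Stepwise |·|:
  R → 3
  γ[b; MAX(d)→e](R) → 2
  ρ[a/b](γ[b; MAX(d)→e](R)) → 2

|E| = 2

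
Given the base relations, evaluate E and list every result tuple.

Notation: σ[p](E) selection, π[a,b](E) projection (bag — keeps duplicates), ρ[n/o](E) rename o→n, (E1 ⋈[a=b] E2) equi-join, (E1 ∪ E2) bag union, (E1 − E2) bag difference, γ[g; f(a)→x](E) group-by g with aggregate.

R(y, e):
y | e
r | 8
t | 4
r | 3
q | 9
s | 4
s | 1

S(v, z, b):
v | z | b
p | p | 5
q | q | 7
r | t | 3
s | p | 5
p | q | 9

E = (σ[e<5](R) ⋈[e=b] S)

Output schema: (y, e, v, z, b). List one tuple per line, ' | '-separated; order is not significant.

Stepwise |·|:
  R → 6
  σ[e<5](R) → 4
  S → 5
  (σ[e<5](R) ⋈[e=b] S) → 1

== RESULT ==
y | e | v | z | b
r | 3 | r | t | 3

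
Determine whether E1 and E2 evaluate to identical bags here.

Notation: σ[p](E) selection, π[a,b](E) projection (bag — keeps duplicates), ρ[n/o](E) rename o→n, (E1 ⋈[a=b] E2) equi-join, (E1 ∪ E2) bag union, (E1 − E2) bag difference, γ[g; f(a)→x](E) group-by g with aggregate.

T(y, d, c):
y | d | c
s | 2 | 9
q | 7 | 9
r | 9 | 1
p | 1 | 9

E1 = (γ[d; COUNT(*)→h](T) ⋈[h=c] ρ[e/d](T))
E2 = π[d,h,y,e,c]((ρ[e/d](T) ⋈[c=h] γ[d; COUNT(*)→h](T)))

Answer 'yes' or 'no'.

E1 per-node cardinality:
  T → 4
  γ[d; COUNT(*)→h](T) → 4
  T → 4
  ρ[e/d](T) → 4
  (γ[d; COUNT(*)→h](T) ⋈[h=c] ρ[e/d](T)) → 4
E2 per-node cardinality:
  T → 4
  ρ[e/d](T) → 4
  T → 4
  γ[d; COUNT(*)→h](T) → 4
  (ρ[e/d](T) ⋈[c=h] γ[d; COUNT(*)→h](T)) → 4
  π[d,h,y,e,c]((ρ[e/d](T) ⋈[c=h] γ[d; COUNT(*)→h](T))) → 4

E1 and E2 produce the same multiset:
d | h | y | e | c
1 | 1 | r | 9 | 1
2 | 1 | r | 9 | 1
7 | 1 | r | 9 | 1
9 | 1 | r | 9 | 1

yes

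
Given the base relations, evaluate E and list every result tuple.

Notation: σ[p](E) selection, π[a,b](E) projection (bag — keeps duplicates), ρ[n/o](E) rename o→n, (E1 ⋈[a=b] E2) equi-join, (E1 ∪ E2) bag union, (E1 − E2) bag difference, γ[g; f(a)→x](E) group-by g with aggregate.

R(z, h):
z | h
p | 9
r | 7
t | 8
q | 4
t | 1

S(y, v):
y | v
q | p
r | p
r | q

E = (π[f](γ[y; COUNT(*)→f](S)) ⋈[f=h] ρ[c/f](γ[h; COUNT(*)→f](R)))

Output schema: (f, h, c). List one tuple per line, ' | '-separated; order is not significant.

Per-node cardinality:
  S → 3
  γ[y; COUNT(*)→f](S) → 2
  π[f](γ[y; COUNT(*)→f](S)) → 2
  R → 5
  γ[h; COUNT(*)→f](R) → 5
  ρ[c/f](γ[h; COUNT(*)→f](R)) → 5
  (π[f](γ[y; COUNT(*)→f](S)) ⋈[f=h] ρ[c/f](γ[h; COUNT(*)→f](R))) → 1

== RESULT ==
f | h | c
1 | 1 | 1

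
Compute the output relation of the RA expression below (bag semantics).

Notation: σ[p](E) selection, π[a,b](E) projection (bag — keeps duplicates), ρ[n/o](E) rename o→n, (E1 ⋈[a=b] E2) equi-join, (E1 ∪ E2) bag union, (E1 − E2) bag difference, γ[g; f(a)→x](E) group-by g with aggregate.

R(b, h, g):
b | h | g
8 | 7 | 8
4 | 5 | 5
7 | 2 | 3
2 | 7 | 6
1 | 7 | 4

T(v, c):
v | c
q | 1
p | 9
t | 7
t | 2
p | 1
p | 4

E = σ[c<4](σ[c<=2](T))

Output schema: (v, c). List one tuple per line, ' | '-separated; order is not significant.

Row counts bottom-up:
  T → 6
  σ[c<=2](T) → 3
  σ[c<4](σ[c<=2](T)) → 3

== RESULT ==
v | c
p | 1
q | 1
t | 2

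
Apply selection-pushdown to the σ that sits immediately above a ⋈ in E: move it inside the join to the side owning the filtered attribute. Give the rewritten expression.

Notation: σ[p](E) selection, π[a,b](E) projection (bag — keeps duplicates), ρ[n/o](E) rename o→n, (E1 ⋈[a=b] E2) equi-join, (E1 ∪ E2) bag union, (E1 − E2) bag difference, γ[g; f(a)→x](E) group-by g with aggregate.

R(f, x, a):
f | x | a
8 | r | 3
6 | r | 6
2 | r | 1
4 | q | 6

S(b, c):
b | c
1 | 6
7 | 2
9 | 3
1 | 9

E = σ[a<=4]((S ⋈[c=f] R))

σ filters on a, owned by the right side.
E' = (S ⋈[c=f] σ[a<=4](R))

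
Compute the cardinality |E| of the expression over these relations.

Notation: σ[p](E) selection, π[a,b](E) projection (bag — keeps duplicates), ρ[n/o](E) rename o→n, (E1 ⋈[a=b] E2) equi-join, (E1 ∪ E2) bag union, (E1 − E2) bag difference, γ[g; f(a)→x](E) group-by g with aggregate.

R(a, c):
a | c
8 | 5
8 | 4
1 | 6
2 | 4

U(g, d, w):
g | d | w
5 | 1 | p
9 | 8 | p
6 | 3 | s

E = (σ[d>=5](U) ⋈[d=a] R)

Per-node cardinality:
  U → 3
  σ[d>=5](U) → 1
  R → 4
  (σ[d>=5](U) ⋈[d=a] R) → 2

|E| = 2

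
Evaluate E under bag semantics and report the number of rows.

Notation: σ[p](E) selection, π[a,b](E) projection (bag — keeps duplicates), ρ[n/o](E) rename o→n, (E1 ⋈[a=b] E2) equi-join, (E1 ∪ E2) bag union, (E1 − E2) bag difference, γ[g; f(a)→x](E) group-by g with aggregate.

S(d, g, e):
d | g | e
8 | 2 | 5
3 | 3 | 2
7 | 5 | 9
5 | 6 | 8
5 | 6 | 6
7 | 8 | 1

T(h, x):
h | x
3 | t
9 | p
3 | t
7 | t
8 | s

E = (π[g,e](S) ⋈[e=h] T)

Stepwise |·|:
  S → 6
  π[g,e](S) → 6
  T → 5
  (π[g,e](S) ⋈[e=h] T) → 2

|E| = 2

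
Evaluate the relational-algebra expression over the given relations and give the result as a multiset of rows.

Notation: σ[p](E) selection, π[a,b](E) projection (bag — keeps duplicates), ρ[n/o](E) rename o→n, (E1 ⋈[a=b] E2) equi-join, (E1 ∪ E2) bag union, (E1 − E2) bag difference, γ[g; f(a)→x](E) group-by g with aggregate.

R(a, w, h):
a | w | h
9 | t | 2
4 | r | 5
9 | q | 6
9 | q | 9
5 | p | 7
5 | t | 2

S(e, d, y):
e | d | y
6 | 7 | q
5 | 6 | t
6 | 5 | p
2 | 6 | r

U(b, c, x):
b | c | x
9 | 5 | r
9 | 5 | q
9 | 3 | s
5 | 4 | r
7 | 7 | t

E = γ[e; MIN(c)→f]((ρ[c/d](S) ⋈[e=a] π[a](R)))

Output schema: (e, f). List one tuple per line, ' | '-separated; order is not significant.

Row counts bottom-up:
  S → 4
  ρ[c/d](S) → 4
  R → 6
  π[a](R) → 6
  (ρ[c/d](S) ⋈[e=a] π[a](R)) → 2
  γ[e; MIN(c)→f]((ρ[c/d](S) ⋈[e=a] π[a](R))) → 1

== RESULT ==
e | f
5 | 6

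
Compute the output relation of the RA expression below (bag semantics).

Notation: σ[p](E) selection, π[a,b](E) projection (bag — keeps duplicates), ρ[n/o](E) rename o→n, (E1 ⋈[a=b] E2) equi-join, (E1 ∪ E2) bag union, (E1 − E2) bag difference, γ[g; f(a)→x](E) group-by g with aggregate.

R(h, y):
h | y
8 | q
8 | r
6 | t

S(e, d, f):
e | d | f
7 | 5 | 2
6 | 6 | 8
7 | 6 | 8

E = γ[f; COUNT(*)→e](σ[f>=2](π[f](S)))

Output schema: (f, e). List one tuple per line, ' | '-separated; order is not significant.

Subexpression sizes:
  S → 3
  π[f](S) → 3
  σ[f>=2](π[f](S)) → 3
  γ[f; COUNT(*)→e](σ[f>=2](π[f](S))) → 2

== RESULT ==
f | e
2 | 1
8 | 2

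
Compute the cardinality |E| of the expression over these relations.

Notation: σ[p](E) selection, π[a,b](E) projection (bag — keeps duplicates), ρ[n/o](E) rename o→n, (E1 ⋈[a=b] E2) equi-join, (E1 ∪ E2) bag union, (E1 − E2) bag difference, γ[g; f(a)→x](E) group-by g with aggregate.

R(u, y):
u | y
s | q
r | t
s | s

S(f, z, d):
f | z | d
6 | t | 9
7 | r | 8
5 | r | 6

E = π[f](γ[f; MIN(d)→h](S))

Subexpression sizes:
  S → 3
  γ[f; MIN(d)→h](S) → 3
  π[f](γ[f; MIN(d)→h](S)) → 3

|E| = 3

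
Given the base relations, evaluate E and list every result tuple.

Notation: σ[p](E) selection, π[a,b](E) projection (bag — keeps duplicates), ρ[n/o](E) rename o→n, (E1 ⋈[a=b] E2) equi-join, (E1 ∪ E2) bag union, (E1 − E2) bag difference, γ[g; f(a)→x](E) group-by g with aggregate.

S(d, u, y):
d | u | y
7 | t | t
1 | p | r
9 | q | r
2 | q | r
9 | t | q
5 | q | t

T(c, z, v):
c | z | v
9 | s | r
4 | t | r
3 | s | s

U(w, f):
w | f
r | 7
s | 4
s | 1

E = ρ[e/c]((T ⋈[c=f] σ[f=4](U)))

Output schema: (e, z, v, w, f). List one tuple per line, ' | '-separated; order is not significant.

Subexpression sizes:
  T → 3
  U → 3
  σ[f=4](U) → 1
  (T ⋈[c=f] σ[f=4](U)) → 1
  ρ[e/c]((T ⋈[c=f] σ[f=4](U))) → 1

== RESULT ==
e | z | v | w | f
4 | t | r | s | 4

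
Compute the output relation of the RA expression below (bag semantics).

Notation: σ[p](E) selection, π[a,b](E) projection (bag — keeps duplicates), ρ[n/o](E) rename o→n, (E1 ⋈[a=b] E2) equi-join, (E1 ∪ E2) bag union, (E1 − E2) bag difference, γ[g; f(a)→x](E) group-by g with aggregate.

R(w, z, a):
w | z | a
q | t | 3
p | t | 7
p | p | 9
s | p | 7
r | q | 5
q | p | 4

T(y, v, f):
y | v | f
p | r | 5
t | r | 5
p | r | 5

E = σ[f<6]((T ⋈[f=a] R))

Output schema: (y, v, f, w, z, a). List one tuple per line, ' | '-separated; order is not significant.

Subexpression sizes:
  T → 3
  R → 6
  (T ⋈[f=a] R) → 3
  σ[f<6]((T ⋈[f=a] R)) → 3

== RESULT ==
y | v | f | w | z | a
p | r | 5 | r | q | 5
p | r | 5 | r | q | 5
t | r | 5 | r | q | 5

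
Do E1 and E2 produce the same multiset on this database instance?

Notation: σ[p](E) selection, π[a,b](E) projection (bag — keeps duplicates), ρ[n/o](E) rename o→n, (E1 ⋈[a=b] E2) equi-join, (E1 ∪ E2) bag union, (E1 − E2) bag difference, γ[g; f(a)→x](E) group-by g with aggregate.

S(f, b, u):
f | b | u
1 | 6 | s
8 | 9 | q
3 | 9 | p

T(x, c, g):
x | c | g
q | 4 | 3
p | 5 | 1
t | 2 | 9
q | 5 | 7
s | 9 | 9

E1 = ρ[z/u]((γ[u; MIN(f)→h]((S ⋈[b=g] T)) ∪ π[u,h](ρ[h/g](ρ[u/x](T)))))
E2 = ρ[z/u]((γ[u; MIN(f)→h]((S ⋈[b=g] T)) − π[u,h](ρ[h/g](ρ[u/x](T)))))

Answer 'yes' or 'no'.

E1 stepwise |·|:
  S → 3
  T → 5
  (S ⋈[b=g] T) → 4
  γ[u; MIN(f)→h]((S ⋈[b=g] T)) → 2
  T → 5
  ρ[u/x](T) → 5
  ρ[h/g](ρ[u/x](T)) → 5
  π[u,h](ρ[h/g](ρ[u/x](T))) → 5
  (γ[u; MIN(f)→h]((S ⋈[b=g] T)) ∪ π[u,h](ρ[h/g](ρ[u/x](T)))) → 7
  ρ[z/u]((γ[u; MIN(f)→h]((S ⋈[b=g] T)) ∪ π[u,h](ρ[h/g](ρ[u/x](T))))) → 7
E2 stepwise |·|:
  S → 3
  T → 5
  (S ⋈[b=g] T) → 4
  γ[u; MIN(f)→h]((S ⋈[b=g] T)) → 2
  T → 5
  ρ[u/x](T) → 5
  ρ[h/g](ρ[u/x](T)) → 5
  π[u,h](ρ[h/g](ρ[u/x](T))) → 5
  (γ[u; MIN(f)→h]((S ⋈[b=g] T)) − π[u,h](ρ[h/g](ρ[u/x](T)))) → 2
  ρ[z/u]((γ[u; MIN(f)→h]((S ⋈[b=g] T)) − π[u,h](ρ[h/g](ρ[u/x](T))))) → 2

E1 result:
z | h
p | 1
p | 3
q | 3
q | 7
q | 8
s | 9
t | 9
E2 result:
z | h
p | 3
q | 8
Witness: ('s', 9) appears 1× in E1 but 0× in E2.

no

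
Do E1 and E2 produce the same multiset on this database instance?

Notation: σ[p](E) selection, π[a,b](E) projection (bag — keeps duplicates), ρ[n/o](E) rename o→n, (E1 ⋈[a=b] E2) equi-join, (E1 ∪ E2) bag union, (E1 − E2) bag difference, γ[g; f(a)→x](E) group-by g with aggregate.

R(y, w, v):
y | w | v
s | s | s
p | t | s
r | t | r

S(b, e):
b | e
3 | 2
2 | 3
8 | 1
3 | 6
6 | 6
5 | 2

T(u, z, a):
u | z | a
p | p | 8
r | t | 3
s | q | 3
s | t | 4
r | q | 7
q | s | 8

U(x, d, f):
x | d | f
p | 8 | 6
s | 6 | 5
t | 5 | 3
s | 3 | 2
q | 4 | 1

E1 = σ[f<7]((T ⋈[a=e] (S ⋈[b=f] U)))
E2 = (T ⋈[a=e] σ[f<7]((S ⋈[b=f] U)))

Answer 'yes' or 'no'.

E1 stepwise |·|:
  T → 6
  S → 6
  U → 5
  (S ⋈[b=f] U) → 5
  (T ⋈[a=e] (S ⋈[b=f] U)) → 2
  σ[f<7]((T ⋈[a=e] (S ⋈[b=f] U))) → 2
E2 stepwise |·|:
  T → 6
  S → 6
  U → 5
  (S ⋈[b=f] U) → 5
  σ[f<7]((S ⋈[b=f] U)) → 5
  (T ⋈[a=e] σ[f<7]((S ⋈[b=f] U))) → 2

E1 and E2 produce the same multiset:
u | z | a | b | e | x | d | f
r | t | 3 | 2 | 3 | s | 3 | 2
s | q | 3 | 2 | 3 | s | 3 | 2

yes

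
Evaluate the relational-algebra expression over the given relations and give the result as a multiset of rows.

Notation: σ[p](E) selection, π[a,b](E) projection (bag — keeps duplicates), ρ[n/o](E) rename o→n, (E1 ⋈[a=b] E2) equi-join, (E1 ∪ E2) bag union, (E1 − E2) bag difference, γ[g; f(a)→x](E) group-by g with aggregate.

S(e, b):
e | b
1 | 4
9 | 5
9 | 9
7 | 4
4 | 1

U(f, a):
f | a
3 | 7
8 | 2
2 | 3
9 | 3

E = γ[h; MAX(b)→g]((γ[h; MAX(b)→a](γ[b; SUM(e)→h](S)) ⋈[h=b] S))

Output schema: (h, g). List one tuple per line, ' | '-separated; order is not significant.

Per-node cardinality:
  S → 5
  γ[b; SUM(e)→h](S) → 4
  γ[h; MAX(b)→a](γ[b; SUM(e)→h](S)) → 3
  S → 5
  (γ[h; MAX(b)→a](γ[b; SUM(e)→h](S)) ⋈[h=b] S) → 3
  γ[h; MAX(b)→g]((γ[h; MAX(b)→a](γ[b; SUM(e)→h](S)) ⋈[h=b] S)) → 2

== RESULT ==
h | g
4 | 4
9 | 9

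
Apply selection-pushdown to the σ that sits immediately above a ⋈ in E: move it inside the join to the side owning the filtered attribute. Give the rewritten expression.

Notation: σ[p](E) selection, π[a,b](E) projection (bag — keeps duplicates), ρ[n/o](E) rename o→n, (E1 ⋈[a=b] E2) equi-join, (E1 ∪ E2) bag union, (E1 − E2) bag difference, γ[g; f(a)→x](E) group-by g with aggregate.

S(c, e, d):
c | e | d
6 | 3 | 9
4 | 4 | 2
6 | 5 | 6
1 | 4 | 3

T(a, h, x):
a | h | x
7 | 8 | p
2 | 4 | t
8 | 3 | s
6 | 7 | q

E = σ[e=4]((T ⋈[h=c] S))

σ filters on e, owned by the right side.
E' = (T ⋈[h=c] σ[e=4](S))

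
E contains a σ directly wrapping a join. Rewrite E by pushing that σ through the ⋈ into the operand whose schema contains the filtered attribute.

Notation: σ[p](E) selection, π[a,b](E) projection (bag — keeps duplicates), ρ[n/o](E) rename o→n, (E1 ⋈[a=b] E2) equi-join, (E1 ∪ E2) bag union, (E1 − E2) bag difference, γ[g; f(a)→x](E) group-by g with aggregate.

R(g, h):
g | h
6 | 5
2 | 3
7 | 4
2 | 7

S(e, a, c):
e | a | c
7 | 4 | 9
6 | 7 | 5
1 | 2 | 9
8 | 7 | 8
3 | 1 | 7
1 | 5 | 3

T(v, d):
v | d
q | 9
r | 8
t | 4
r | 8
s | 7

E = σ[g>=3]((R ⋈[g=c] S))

σ filters on g, owned by the left side.
E' = (σ[g>=3](R) ⋈[g=c] S)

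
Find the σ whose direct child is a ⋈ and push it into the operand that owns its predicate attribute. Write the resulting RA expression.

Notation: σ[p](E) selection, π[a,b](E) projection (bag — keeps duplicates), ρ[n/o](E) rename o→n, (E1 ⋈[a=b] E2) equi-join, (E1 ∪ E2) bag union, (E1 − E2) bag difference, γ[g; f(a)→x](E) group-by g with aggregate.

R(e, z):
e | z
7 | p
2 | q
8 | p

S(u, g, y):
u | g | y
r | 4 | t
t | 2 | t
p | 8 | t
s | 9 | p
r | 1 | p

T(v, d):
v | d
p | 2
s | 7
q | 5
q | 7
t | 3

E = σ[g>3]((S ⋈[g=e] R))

σ filters on g, owned by the left side.
E' = (σ[g>3](S) ⋈[g=e] R)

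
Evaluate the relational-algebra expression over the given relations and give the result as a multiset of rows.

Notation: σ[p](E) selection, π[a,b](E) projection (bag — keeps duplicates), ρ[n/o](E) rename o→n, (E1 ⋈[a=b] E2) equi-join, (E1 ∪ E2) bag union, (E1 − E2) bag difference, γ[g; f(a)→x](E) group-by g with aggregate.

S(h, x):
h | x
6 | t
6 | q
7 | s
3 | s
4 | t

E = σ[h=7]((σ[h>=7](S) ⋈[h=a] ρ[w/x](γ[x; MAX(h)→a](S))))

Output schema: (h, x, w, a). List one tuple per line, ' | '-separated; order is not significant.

Stepwise |·|:
  S → 5
  σ[h>=7](S) → 1
  S → 5
  γ[x; MAX(h)→a](S) → 3
  ρ[w/x](γ[x; MAX(h)→a](S)) → 3
  (σ[h>=7](S) ⋈[h=a] ρ[w/x](γ[x; MAX(h)→a](S))) → 1
  σ[h=7]((σ[h>=7](S) ⋈[h=a] ρ[w/x](γ[x; MAX(h)→a](S)))) → 1

== RESULT ==
h | x | w | a
7 | s | s | 7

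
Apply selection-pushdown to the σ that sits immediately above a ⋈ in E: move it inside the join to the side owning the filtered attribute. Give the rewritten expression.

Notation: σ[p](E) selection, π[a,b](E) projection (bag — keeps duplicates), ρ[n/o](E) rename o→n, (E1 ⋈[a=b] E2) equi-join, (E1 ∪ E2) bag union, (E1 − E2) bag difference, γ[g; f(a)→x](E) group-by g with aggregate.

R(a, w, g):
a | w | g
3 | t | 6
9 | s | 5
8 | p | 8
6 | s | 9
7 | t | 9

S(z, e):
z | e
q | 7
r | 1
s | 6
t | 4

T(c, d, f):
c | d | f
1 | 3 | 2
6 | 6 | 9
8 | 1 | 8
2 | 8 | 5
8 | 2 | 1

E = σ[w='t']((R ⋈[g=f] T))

σ filters on w, owned by the left side.
E' = (σ[w='t'](R) ⋈[g=f] T)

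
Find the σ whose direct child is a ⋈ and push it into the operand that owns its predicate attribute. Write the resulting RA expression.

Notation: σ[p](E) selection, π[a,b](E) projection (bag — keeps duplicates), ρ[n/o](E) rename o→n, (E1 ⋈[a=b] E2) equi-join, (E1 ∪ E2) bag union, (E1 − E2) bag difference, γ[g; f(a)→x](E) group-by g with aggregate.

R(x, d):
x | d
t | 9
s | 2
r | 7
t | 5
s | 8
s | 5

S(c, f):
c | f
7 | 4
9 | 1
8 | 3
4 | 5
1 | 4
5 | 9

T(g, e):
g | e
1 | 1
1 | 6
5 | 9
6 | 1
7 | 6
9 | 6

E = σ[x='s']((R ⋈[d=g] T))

σ filters on x, owned by the left side.
E' = (σ[x='s'](R) ⋈[d=g] T)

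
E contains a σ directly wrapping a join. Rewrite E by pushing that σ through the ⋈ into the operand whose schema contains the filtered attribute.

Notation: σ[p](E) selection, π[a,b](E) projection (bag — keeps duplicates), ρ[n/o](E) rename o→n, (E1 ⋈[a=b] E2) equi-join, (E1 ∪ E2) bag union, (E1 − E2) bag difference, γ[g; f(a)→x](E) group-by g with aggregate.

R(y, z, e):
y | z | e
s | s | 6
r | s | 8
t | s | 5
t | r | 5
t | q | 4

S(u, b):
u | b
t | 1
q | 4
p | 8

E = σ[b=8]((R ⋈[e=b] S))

σ filters on b, owned by the right side.
E' = (R ⋈[e=b] σ[b=8](S))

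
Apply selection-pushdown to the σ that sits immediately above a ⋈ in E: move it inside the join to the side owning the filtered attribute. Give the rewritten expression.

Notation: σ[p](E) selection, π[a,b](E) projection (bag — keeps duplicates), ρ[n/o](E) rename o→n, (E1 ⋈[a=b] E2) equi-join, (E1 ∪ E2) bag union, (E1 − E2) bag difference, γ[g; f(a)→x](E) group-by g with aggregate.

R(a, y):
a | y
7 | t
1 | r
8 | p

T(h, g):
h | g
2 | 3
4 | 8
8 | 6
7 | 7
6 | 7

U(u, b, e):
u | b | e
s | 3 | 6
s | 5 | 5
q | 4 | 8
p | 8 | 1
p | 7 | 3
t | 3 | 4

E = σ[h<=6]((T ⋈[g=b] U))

σ filters on h, owned by the left side.
E' = (σ[h<=6](T) ⋈[g=b] U)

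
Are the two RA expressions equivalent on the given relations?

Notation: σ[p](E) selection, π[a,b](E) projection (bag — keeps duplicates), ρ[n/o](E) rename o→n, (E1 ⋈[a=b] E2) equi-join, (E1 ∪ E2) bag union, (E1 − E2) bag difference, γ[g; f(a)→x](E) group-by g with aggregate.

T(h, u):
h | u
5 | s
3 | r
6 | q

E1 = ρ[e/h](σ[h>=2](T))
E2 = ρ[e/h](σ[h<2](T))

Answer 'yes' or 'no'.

E1 row counts bottom-up:
  T → 3
  σ[h>=2](T) → 3
  ρ[e/h](σ[h>=2](T)) → 3
E2 row counts bottom-up:
  T → 3
  σ[h<2](T) → 0
  ρ[e/h](σ[h<2](T)) → 0

E1 result:
e | u
3 | r
5 | s
6 | q
E2 result:
e | u
(0 rows)
Witness: (5, 's') appears 1× in E1 but 0× in E2.

no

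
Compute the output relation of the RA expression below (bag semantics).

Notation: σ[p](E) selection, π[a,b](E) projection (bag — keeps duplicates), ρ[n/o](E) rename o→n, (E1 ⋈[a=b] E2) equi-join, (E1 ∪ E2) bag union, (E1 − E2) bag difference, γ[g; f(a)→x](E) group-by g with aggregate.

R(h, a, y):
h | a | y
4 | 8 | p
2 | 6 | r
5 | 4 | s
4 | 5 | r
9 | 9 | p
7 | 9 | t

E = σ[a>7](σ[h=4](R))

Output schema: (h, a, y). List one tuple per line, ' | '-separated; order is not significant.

Stepwise |·|:
  R → 6
  σ[h=4](R) → 2
  σ[a>7](σ[h=4](R)) → 1

== RESULT ==
h | a | y
4 | 8 | p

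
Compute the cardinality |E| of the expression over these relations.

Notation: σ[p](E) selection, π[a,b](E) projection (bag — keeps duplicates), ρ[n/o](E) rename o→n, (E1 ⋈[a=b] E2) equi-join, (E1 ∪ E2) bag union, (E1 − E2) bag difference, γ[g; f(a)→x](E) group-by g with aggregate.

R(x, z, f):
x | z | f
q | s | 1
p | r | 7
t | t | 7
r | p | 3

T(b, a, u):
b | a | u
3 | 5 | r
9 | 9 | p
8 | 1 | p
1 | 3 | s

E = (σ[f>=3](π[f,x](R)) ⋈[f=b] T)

Per-node cardinality:
  R → 4
  π[f,x](R) → 4
  σ[f>=3](π[f,x](R)) → 3
  T → 4
  (σ[f>=3](π[f,x](R)) ⋈[f=b] T) → 1

|E| = 1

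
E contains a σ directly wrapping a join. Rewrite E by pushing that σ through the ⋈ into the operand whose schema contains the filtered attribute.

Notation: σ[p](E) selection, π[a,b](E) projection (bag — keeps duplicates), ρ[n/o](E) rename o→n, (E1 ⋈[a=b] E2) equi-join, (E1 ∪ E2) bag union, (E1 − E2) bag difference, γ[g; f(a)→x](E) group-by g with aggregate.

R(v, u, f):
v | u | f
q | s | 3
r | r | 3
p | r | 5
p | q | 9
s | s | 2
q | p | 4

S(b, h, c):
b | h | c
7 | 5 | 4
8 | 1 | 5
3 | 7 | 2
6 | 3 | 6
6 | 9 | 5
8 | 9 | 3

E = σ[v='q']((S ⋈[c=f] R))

σ filters on v, owned by the right side.
E' = (S ⋈[c=f] σ[v='q'](R))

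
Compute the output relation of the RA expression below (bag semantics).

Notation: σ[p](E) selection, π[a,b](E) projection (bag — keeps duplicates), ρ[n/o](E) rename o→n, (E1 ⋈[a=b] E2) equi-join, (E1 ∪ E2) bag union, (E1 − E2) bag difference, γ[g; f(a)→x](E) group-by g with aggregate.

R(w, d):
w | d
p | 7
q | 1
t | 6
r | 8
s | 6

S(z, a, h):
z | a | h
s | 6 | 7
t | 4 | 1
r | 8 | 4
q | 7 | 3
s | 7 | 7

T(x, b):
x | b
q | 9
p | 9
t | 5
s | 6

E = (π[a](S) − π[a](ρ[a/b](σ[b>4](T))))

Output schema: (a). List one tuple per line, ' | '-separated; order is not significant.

Subexpression sizes:
  S → 5
  π[a](S) → 5
  T → 4
  σ[b>4](T) → 4
  ρ[a/b](σ[b>4](T)) → 4
  π[a](ρ[a/b](σ[b>4](T))) → 4
  (π[a](S) − π[a](ρ[a/b](σ[b>4](T)))) → 4

== RESULT ==
a
4
7
7
8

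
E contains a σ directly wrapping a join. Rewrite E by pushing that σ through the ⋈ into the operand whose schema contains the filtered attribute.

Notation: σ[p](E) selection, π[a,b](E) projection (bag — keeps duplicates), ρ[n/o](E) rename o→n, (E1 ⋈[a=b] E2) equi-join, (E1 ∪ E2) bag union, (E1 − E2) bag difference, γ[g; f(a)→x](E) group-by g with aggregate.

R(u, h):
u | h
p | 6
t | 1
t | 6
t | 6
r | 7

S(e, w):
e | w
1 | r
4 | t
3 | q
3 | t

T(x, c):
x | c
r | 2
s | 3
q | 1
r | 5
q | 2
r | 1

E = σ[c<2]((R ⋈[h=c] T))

σ filters on c, owned by the right side.
E' = (R ⋈[h=c] σ[c<2](T))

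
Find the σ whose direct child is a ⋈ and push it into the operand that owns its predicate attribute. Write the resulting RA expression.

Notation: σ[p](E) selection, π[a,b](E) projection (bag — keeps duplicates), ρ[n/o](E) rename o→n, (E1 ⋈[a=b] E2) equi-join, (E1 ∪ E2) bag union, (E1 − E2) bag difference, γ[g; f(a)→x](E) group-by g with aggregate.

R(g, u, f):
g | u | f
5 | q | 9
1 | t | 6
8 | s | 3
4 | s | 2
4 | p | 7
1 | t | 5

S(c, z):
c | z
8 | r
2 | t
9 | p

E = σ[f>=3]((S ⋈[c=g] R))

σ filters on f, owned by the right side.
E' = (S ⋈[c=g] σ[f>=3](R))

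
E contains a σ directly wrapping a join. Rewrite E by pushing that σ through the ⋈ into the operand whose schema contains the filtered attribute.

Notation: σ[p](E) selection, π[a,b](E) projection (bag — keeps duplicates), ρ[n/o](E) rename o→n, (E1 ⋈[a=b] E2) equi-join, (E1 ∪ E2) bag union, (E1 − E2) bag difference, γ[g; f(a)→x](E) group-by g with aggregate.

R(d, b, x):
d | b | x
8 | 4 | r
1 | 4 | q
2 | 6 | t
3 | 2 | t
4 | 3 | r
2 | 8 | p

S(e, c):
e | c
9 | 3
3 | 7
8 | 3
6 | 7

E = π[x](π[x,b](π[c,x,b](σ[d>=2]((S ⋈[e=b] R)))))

σ filters on d, owned by the right side.
E' = π[x](π[x,b](π[c,x,b]((S ⋈[e=b] σ[d>=2](R)))))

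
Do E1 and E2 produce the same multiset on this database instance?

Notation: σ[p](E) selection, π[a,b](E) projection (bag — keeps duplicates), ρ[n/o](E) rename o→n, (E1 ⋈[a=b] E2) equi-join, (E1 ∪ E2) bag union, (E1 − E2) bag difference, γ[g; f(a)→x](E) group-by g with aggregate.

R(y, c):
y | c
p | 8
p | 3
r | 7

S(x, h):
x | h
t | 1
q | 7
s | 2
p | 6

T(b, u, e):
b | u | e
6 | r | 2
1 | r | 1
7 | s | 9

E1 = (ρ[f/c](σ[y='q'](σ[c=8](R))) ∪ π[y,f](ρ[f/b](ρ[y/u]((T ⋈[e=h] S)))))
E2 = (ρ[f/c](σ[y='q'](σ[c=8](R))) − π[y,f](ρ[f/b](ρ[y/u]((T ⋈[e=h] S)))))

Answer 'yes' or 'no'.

E1 per-node cardinality:
  R → 3
  σ[c=8](R) → 1
  σ[y='q'](σ[c=8](R)) → 0
  ρ[f/c](σ[y='q'](σ[c=8](R))) → 0
  T → 3
  S → 4
  (T ⋈[e=h] S) → 2
  ρ[y/u]((T ⋈[e=h] S)) → 2
  ρ[f/b](ρ[y/u]((T ⋈[e=h] S))) → 2
  π[y,f](ρ[f/b](ρ[y/u]((T ⋈[e=h] S)))) → 2
  (ρ[f/c](σ[y='q'](σ[c=8](R))) ∪ π[y,f](ρ[f/b](ρ[y/u]((T ⋈[e=h] S))))) → 2
E2 per-node cardinality:
  R → 3
  σ[c=8](R) → 1
  σ[y='q'](σ[c=8](R)) → 0
  ρ[f/c](σ[y='q'](σ[c=8](R))) → 0
  T → 3
  S → 4
  (T ⋈[e=h] S) → 2
  ρ[y/u]((T ⋈[e=h] S)) → 2
  ρ[f/b](ρ[y/u]((T ⋈[e=h] S))) → 2
  π[y,f](ρ[f/b](ρ[y/u]((T ⋈[e=h] S)))) → 2
  (ρ[f/c](σ[y='q'](σ[c=8](R))) − π[y,f](ρ[f/b](ρ[y/u]((T ⋈[e=h] S))))) → 0

E1 result:
y | f
r | 1
r | 6
E2 result:
y | f
(0 rows)
Witness: ('r', 1) appears 1× in E1 but 0× in E2.

no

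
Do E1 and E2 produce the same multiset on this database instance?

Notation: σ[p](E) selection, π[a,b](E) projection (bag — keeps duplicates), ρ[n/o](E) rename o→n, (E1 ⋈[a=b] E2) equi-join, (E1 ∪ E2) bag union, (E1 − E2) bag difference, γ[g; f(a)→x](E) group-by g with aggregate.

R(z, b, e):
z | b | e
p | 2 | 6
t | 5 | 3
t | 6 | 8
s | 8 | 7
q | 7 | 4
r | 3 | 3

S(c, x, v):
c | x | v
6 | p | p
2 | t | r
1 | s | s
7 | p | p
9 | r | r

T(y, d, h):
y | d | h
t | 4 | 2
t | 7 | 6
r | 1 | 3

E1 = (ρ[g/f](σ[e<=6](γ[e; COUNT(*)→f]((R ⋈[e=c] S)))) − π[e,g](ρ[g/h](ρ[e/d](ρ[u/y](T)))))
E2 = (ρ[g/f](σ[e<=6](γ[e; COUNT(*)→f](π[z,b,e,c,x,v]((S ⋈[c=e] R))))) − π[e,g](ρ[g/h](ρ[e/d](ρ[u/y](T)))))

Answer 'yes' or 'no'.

E1 stepwise |·|:
  R → 6
  S → 5
  (R ⋈[e=c] S) → 2
  γ[e; COUNT(*)→f]((R ⋈[e=c] S)) → 2
  σ[e<=6](γ[e; COUNT(*)→f]((R ⋈[e=c] S))) → 1
  ρ[g/f](σ[e<=6](γ[e; COUNT(*)→f]((R ⋈[e=c] S)))) → 1
  T → 3
  ρ[u/y](T) → 3
  ρ[e/d](ρ[u/y](T)) → 3
  ρ[g/h](ρ[e/d](ρ[u/y](T))) → 3
  π[e,g](ρ[g/h](ρ[e/d](ρ[u/y](T)))) → 3
  (ρ[g/f](σ[e<=6](γ[e; COUNT(*)→f]((R ⋈[e=c] S)))) − π[e,g](ρ[g/h](ρ[e/d](ρ[u/y](T))))) → 1
E2 stepwise |·|:
  S → 5
  R → 6
  (S ⋈[c=e] R) → 2
  π[z,b,e,c,x,v]((S ⋈[c=e] R)) → 2
  γ[e; COUNT(*)→f](π[z,b,e,c,x,v]((S ⋈[c=e] R))) → 2
  σ[e<=6](γ[e; COUNT(*)→f](π[z,b,e,c,x,v]((S ⋈[c=e] R)))) → 1
  ρ[g/f](σ[e<=6](γ[e; COUNT(*)→f](π[z,b,e,c,x,v]((S ⋈[c=e] R))))) → 1
  T → 3
  ρ[u/y](T) → 3
  ρ[e/d](ρ[u/y](T)) → 3
  ρ[g/h](ρ[e/d](ρ[u/y](T))) → 3
  π[e,g](ρ[g/h](ρ[e/d](ρ[u/y](T)))) → 3
  (ρ[g/f](σ[e<=6](γ[e; COUNT(*)→f](π[z,b,e,c,x,v]((S ⋈[c=e] R))))) − π[e,g](ρ[g/h](ρ[e/d](ρ[u/y](T))))) → 1

E1 and E2 produce the same multiset:
e | g
6 | 1

yes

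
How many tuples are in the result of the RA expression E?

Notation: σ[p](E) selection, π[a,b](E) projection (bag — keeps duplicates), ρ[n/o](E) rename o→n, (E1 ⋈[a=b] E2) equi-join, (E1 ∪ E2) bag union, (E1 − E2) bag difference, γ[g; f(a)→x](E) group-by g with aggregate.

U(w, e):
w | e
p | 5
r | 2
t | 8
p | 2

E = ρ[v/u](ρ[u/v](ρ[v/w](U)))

Per-node cardinality:
  U → 4
  ρ[v/w](U) → 4
  ρ[u/v](ρ[v/w](U)) → 4
  ρ[v/u](ρ[u/v](ρ[v/w](U))) → 4

|E| = 4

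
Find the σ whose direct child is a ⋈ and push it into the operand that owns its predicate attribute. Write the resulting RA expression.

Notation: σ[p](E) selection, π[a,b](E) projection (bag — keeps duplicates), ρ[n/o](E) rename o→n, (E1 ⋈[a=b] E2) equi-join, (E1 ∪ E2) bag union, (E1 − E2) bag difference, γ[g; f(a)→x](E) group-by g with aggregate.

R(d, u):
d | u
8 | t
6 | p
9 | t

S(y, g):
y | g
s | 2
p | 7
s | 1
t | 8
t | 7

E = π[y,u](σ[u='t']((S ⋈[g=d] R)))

σ filters on u, owned by the right side.
E' = π[y,u]((S ⋈[g=d] σ[u='t'](R)))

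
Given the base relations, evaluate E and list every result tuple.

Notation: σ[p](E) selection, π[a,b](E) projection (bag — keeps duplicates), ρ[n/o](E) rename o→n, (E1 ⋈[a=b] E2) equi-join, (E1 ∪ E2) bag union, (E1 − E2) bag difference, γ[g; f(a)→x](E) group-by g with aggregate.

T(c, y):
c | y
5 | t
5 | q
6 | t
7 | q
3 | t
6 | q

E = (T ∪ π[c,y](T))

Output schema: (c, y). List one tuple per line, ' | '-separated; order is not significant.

Per-node cardinality:
  T → 6
  T → 6
  π[c,y](T) → 6
  (T ∪ π[c,y](T)) → 12

== RESULT ==
c | y
3 | t
3 | t
5 | q
5 | q
5 | t
5 | t
6 | q
6 | q
6 | t
6 | t
7 | q
7 | q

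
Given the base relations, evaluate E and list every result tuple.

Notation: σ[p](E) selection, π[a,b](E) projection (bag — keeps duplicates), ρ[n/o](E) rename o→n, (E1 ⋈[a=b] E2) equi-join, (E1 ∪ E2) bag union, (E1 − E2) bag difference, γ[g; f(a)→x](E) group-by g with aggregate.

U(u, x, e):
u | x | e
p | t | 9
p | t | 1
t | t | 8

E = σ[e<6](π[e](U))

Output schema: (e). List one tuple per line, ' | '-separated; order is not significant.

Row counts bottom-up:
  U → 3
  π[e](U) → 3
  σ[e<6](π[e](U)) → 1

== RESULT ==
e
1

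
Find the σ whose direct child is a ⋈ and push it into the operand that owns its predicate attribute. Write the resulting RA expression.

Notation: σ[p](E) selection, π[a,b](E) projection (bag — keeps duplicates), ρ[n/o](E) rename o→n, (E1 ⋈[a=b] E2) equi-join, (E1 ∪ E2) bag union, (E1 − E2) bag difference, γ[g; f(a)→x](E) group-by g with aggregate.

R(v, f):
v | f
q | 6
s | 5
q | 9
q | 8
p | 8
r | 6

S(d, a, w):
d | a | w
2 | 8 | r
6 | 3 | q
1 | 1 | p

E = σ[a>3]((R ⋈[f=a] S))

σ filters on a, owned by the right side.
E' = (R ⋈[f=a] σ[a>3](S))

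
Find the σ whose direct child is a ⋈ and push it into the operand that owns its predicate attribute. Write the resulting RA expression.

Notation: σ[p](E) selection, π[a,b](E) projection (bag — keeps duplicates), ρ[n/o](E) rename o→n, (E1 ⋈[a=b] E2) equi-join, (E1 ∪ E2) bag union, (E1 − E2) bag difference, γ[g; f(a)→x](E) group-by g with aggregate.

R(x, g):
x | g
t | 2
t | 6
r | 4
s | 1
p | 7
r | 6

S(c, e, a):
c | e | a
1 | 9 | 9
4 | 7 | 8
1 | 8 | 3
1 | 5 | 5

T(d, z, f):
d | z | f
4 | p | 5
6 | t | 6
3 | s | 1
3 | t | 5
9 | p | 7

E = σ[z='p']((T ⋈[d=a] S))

σ filters on z, owned by the left side.
E' = (σ[z='p'](T) ⋈[d=a] S)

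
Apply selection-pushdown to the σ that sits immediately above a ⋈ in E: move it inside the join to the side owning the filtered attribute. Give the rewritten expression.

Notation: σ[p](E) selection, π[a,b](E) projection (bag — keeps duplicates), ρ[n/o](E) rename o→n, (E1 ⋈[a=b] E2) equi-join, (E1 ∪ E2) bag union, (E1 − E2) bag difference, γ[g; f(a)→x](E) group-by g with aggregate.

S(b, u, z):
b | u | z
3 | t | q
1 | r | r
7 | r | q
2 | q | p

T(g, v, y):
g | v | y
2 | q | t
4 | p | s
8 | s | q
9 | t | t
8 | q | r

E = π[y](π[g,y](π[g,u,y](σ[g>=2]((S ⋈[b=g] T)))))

σ filters on g, owned by the right side.
E' = π[y](π[g,y](π[g,u,y]((S ⋈[b=g] σ[g>=2](T)))))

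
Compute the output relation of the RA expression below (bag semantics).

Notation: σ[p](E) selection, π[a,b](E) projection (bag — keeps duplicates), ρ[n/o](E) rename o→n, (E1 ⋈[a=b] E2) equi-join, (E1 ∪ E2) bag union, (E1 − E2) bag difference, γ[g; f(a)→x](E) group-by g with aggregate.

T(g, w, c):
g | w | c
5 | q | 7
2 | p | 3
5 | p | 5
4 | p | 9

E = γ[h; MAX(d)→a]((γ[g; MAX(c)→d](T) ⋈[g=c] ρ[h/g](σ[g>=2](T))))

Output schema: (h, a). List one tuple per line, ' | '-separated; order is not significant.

Row counts bottom-up:
  T → 4
  γ[g; MAX(c)→d](T) → 3
  T → 4
  σ[g>=2](T) → 4
  ρ[h/g](σ[g>=2](T)) → 4
  (γ[g; MAX(c)→d](T) ⋈[g=c] ρ[h/g](σ[g>=2](T))) → 1
  γ[h; MAX(d)→a]((γ[g; MAX(c)→d](T) ⋈[g=c] ρ[h/g](σ[g>=2](T)))) → 1

== RESULT ==
h | a
5 | 7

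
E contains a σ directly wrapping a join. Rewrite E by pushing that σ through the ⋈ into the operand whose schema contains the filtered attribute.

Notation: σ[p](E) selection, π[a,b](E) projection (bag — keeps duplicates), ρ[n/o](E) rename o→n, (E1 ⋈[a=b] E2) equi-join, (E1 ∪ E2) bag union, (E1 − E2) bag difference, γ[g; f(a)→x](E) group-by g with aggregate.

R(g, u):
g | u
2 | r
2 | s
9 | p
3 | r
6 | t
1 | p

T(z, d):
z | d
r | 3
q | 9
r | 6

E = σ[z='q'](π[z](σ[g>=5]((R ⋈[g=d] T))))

σ filters on g, owned by the left side.
E' = σ[z='q'](π[z]((σ[g>=5](R) ⋈[g=d] T)))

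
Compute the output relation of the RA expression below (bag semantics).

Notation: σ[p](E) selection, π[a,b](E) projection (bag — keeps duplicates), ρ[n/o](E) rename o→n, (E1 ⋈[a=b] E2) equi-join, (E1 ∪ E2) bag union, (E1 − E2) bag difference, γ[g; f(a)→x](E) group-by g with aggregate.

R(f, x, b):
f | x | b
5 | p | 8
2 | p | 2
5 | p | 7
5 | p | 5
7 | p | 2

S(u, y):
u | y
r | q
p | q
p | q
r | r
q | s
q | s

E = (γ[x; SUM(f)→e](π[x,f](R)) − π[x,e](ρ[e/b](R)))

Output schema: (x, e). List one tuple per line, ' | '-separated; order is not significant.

Per-node cardinality:
  R → 5
  π[x,f](R) → 5
  γ[x; SUM(f)→e](π[x,f](R)) → 1
  R → 5
  ρ[e/b](R) → 5
  π[x,e](ρ[e/b](R)) → 5
  (γ[x; SUM(f)→e](π[x,f](R)) − π[x,e](ρ[e/b](R))) → 1

== RESULT ==
x | e
p | 24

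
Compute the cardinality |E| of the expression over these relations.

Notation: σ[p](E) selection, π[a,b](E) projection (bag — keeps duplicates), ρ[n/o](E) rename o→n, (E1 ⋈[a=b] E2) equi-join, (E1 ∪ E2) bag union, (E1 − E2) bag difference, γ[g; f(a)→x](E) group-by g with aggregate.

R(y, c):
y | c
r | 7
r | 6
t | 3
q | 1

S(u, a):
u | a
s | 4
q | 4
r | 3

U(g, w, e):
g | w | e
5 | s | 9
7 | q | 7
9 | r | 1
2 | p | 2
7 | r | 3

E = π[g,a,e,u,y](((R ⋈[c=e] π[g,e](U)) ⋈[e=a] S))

Stepwise |·|:
  R → 4
  U → 5
  π[g,e](U) → 5
  (R ⋈[c=e] π[g,e](U)) → 3
  S → 3
  ((R ⋈[c=e] π[g,e](U)) ⋈[e=a] S) → 1
  π[g,a,e,u,y](((R ⋈[c=e] π[g,e](U)) ⋈[e=a] S)) → 1

|E| = 1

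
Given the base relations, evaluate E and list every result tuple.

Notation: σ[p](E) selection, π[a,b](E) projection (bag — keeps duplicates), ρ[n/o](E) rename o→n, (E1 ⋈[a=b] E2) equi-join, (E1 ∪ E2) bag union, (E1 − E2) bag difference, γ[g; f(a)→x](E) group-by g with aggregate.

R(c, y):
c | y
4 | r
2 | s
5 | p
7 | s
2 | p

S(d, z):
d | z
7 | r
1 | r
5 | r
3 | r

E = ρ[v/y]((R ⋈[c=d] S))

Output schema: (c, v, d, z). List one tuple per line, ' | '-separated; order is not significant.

Subexpression sizes:
  R → 5
  S → 4
  (R ⋈[c=d] S) → 2
  ρ[v/y]((R ⋈[c=d] S)) → 2

== RESULT ==
c | v | d | z
5 | p | 5 | r
7 | s | 7 | r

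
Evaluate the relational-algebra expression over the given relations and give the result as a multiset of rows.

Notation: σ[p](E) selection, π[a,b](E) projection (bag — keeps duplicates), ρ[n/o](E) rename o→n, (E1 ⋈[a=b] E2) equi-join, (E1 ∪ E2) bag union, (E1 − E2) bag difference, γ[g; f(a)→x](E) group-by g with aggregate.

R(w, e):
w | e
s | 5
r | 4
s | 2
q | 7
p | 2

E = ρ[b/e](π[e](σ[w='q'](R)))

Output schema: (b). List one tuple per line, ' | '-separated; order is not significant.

Subexpression sizes:
  R → 5
  σ[w='q'](R) → 1
  π[e](σ[w='q'](R)) → 1
  ρ[b/e](π[e](σ[w='q'](R))) → 1

== RESULT ==
b
7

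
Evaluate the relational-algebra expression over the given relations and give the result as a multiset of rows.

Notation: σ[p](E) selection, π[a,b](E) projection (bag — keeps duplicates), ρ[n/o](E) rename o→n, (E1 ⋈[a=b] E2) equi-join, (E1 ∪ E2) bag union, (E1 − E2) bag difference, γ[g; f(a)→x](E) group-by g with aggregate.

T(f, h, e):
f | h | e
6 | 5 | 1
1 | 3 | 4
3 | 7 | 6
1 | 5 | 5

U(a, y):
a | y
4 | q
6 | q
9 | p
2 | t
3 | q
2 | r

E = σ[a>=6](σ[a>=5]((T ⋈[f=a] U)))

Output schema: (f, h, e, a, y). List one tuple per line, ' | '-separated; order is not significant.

Row counts bottom-up:
  T → 4
  U → 6
  (T ⋈[f=a] U) → 2
  σ[a>=5]((T ⋈[f=a] U)) → 1
  σ[a>=6](σ[a>=5]((T ⋈[f=a] U))) → 1

== RESULT ==
f | h | e | a | y
6 | 5 | 1 | 6 | q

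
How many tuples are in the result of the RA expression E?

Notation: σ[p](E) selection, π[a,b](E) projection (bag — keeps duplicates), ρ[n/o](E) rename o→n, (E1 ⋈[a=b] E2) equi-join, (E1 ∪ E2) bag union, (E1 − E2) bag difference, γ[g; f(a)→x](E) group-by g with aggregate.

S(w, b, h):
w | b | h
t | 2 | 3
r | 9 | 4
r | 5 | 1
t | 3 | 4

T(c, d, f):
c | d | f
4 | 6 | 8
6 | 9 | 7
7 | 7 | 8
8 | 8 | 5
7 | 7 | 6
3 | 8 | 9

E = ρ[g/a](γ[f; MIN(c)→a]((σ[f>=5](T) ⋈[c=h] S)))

Per-node cardinality:
  T → 6
  σ[f>=5](T) → 6
  S → 4
  (σ[f>=5](T) ⋈[c=h] S) → 3
  γ[f; MIN(c)→a]((σ[f>=5](T) ⋈[c=h] S)) → 2
  ρ[g/a](γ[f; MIN(c)→a]((σ[f>=5](T) ⋈[c=h] S))) → 2

|E| = 2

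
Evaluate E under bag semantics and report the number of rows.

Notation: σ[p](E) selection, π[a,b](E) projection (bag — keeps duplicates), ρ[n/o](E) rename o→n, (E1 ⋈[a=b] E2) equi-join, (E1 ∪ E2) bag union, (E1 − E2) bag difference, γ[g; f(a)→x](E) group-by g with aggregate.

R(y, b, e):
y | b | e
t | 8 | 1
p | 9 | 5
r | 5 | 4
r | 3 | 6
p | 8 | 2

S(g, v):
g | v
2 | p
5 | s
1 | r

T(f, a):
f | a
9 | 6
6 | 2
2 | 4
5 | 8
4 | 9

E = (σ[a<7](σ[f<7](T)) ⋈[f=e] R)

Stepwise |·|:
  T → 5
  σ[f<7](T) → 4
  σ[a<7](σ[f<7](T)) → 2
  R → 5
  (σ[a<7](σ[f<7](T)) ⋈[f=e] R) → 2

|E| = 2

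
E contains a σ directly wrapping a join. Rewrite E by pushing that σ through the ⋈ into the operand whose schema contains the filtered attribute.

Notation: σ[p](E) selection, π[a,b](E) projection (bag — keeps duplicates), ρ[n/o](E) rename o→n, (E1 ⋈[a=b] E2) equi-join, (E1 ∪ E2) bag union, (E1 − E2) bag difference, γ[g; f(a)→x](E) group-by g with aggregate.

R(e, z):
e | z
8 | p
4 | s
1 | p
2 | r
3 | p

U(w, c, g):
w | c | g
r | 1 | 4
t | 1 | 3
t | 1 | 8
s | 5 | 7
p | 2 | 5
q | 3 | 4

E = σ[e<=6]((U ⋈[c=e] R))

σ filters on e, owned by the right side.
E' = (U ⋈[c=e] σ[e<=6](R))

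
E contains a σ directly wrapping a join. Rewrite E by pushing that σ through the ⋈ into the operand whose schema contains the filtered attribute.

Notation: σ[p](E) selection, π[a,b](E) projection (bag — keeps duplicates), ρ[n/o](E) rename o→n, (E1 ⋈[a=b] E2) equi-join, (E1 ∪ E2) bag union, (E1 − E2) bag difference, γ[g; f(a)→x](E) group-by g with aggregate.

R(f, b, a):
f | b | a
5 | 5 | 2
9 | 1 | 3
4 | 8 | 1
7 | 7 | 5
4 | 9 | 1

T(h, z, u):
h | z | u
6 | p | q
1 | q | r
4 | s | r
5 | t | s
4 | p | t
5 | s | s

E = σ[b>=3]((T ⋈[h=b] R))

σ filters on b, owned by the right side.
E' = (T ⋈[h=b] σ[b>=3](R))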